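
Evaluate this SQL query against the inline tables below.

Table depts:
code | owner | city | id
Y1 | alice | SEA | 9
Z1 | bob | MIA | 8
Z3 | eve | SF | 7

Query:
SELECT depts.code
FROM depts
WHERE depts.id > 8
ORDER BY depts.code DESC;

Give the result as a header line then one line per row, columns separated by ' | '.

After WHERE (1 rows):
depts.code | depts.owner | depts.city | depts.id
Y1 | alice | SEA | 9
After SELECT (1 rows):
depts.code
Y1
After ORDER BY (1 rows):
depts.code
Y1

== RESULT ==
depts.code
Y1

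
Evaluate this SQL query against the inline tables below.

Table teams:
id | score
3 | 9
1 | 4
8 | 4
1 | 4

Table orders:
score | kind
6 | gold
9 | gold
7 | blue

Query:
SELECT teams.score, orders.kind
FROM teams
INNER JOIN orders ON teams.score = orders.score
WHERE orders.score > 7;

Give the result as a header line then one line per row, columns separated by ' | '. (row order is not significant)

After JOIN orders (1 rows):
teams.id | teams.score | orders.score | orders.kind
3 | 9 | 9 | gold
After WHERE (1 rows):
teams.id | teams.score | orders.score | orders.kind
3 | 9 | 9 | gold
After SELECT (1 rows):
teams.score | orders.kind
9 | gold

== RESULT ==
teams.score | orders.kind
9 | gold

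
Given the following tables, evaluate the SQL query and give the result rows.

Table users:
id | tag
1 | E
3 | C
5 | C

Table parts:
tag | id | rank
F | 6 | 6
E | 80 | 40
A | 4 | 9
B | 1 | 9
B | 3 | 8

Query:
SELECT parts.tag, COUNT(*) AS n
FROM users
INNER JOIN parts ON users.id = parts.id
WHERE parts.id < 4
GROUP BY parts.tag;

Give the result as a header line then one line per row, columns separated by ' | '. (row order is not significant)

== RESULT ==
parts.tag | n
B | 2

Derivation:
After JOIN parts (2 rows):
users.id | users.tag | parts.tag | parts.id | parts.rank
1 | E | B | 1 | 9
3 | C | B | 3 | 8
After WHERE (2 rows):
users.id | users.tag | parts.tag | parts.id | parts.rank
1 | E | B | 1 | 9
3 | C | B | 3 | 8
After GROUP BY (1 rows):
parts.tag | n
B | 2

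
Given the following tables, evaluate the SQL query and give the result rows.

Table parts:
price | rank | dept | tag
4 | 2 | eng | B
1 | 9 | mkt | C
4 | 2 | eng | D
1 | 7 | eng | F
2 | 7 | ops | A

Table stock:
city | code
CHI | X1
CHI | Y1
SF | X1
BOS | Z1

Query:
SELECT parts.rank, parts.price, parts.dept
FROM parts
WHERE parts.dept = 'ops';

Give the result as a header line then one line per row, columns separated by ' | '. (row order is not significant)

== RESULT ==
parts.rank | parts.price | parts.dept
7 | 2 | ops

Derivation:
After WHERE (1 rows):
parts.price | parts.rank | parts.dept | parts.tag
2 | 7 | ops | A
After SELECT (1 rows):
parts.rank | parts.price | parts.dept
7 | 2 | ops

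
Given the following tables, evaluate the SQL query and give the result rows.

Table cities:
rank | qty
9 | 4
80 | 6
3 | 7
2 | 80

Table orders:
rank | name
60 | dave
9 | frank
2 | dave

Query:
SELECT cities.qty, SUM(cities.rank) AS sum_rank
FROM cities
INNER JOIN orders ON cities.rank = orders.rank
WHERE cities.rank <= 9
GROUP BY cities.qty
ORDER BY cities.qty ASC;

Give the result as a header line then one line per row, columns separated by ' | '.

After JOIN orders (2 rows):
cities.rank | cities.qty | orders.rank | orders.name
9 | 4 | 9 | frank
2 | 80 | 2 | dave
After WHERE (2 rows):
cities.rank | cities.qty | orders.rank | orders.name
9 | 4 | 9 | frank
2 | 80 | 2 | dave
After GROUP BY (2 rows):
cities.qty | sum_rank
4 | 9
80 | 2
After ORDER BY (2 rows):
cities.qty | sum_rank
4 | 9
80 | 2

== RESULT ==
cities.qty | sum_rank
4 | 9
80 | 2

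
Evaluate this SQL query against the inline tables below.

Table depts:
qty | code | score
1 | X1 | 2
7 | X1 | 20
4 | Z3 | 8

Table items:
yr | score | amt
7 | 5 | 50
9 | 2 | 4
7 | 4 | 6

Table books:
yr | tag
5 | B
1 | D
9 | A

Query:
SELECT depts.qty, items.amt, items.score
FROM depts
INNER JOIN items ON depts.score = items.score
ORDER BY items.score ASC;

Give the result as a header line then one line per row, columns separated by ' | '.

== RESULT ==
depts.qty | items.amt | items.score
1 | 4 | 2

Derivation:
After JOIN items (1 rows):
depts.qty | depts.code | depts.score | items.yr | items.score | items.amt
1 | X1 | 2 | 9 | 2 | 4
After SELECT (1 rows):
depts.qty | items.amt | items.score
1 | 4 | 2
After ORDER BY (1 rows):
depts.qty | items.amt | items.score
1 | 4 | 2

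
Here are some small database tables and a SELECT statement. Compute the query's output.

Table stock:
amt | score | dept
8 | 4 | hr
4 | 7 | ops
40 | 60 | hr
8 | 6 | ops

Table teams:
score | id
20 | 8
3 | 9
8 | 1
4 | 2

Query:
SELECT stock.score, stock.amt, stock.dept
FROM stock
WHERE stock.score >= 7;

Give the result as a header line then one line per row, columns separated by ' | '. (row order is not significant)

After WHERE (2 rows):
stock.amt | stock.score | stock.dept
4 | 7 | ops
40 | 60 | hr
After SELECT (2 rows):
stock.score | stock.amt | stock.dept
7 | 4 | ops
60 | 40 | hr

== RESULT ==
stock.score | stock.amt | stock.dept
7 | 4 | ops
60 | 40 | hr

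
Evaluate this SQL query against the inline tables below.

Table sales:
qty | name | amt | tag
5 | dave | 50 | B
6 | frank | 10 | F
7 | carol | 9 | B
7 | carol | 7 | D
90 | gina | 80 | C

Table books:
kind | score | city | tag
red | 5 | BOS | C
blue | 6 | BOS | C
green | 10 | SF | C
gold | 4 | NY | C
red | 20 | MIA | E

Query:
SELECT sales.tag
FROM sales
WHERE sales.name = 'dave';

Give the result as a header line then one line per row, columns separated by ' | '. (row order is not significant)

== RESULT ==
sales.tag
B

Derivation:
After WHERE (1 rows):
sales.qty | sales.name | sales.amt | sales.tag
5 | dave | 50 | B
After SELECT (1 rows):
sales.tag
B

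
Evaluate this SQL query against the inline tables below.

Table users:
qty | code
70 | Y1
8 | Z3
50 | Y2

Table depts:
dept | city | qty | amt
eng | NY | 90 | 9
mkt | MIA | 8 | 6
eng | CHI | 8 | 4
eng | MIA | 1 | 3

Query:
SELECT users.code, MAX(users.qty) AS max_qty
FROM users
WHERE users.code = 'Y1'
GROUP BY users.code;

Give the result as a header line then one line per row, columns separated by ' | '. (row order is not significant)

== RESULT ==
users.code | max_qty
Y1 | 70

Derivation:
After WHERE (1 rows):
users.qty | users.code
70 | Y1
After GROUP BY (1 rows):
users.code | max_qty
Y1 | 70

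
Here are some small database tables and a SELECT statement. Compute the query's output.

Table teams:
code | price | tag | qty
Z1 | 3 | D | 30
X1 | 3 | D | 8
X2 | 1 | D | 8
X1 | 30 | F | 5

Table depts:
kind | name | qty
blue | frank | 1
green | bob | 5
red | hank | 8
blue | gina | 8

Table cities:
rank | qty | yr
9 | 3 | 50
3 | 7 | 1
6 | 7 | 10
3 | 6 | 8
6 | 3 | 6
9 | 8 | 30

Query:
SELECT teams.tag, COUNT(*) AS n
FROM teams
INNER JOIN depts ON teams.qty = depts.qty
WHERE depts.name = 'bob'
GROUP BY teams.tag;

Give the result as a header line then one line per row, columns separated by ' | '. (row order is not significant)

After JOIN depts (5 rows):
teams.code | teams.price | teams.tag | teams.qty | depts.kind | depts.name | depts.qty
X1 | 3 | D | 8 | red | hank | 8
X1 | 3 | D | 8 | blue | gina | 8
X2 | 1 | D | 8 | red | hank | 8
X2 | 1 | D | 8 | blue | gina | 8
X1 | 30 | F | 5 | green | bob | 5
After WHERE (1 rows):
teams.code | teams.price | teams.tag | teams.qty | depts.kind | depts.name | depts.qty
X1 | 30 | F | 5 | green | bob | 5
After GROUP BY (1 rows):
teams.tag | n
F | 1

== RESULT ==
teams.tag | n
F | 1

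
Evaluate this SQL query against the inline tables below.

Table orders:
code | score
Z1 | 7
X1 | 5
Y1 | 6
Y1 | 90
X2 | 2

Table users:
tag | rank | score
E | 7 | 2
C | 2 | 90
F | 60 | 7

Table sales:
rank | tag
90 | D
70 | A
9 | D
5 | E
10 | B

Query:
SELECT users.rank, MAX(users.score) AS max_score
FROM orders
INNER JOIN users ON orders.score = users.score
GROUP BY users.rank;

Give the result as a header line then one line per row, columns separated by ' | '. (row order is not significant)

== RESULT ==
users.rank | max_score
60 | 7
2 | 90
7 | 2

Derivation:
After JOIN users (3 rows):
orders.code | orders.score | users.tag | users.rank | users.score
Z1 | 7 | F | 60 | 7
Y1 | 90 | C | 2 | 90
X2 | 2 | E | 7 | 2
After GROUP BY (3 rows):
users.rank | max_score
60 | 7
2 | 90
7 | 2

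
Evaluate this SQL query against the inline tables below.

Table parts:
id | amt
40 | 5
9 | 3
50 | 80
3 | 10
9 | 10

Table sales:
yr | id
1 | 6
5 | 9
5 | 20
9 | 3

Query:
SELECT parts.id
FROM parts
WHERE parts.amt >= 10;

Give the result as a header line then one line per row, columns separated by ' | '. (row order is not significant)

== RESULT ==
parts.id
50
3
9

Derivation:
After WHERE (3 rows):
parts.id | parts.amt
50 | 80
3 | 10
9 | 10
After SELECT (3 rows):
parts.id
50
3
9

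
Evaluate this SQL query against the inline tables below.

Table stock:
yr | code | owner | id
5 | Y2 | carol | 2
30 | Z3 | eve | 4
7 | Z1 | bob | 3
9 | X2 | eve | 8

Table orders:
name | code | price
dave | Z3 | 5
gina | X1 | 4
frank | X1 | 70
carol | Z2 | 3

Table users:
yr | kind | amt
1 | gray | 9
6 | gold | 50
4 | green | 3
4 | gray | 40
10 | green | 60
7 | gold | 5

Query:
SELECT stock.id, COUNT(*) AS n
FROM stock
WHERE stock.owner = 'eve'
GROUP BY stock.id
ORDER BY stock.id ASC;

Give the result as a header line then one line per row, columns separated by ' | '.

== RESULT ==
stock.id | n
4 | 1
8 | 1

Derivation:
After WHERE (2 rows):
stock.yr | stock.code | stock.owner | stock.id
30 | Z3 | eve | 4
9 | X2 | eve | 8
After GROUP BY (2 rows):
stock.id | n
4 | 1
8 | 1
After ORDER BY (2 rows):
stock.id | n
4 | 1
8 | 1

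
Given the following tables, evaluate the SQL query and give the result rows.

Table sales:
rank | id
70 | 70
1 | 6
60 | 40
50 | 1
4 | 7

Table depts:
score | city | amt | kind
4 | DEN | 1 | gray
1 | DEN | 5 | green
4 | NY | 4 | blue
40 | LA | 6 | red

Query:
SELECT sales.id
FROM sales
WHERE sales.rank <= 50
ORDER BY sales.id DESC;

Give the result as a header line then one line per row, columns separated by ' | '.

After WHERE (3 rows):
sales.rank | sales.id
1 | 6
50 | 1
4 | 7
After SELECT (3 rows):
sales.id
6
1
7
After ORDER BY (3 rows):
sales.id
7
6
1

== RESULT ==
sales.id
7
6
1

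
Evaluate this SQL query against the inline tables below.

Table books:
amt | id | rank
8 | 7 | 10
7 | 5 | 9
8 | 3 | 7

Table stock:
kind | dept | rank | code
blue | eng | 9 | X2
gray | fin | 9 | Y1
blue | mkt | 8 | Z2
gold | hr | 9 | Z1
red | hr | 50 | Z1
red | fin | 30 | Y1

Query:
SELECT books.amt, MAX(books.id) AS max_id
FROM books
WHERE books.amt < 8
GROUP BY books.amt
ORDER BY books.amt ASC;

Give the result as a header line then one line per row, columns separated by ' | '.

== RESULT ==
books.amt | max_id
7 | 5

Derivation:
After WHERE (1 rows):
books.amt | books.id | books.rank
7 | 5 | 9
After GROUP BY (1 rows):
books.amt | max_id
7 | 5
After ORDER BY (1 rows):
books.amt | max_id
7 | 5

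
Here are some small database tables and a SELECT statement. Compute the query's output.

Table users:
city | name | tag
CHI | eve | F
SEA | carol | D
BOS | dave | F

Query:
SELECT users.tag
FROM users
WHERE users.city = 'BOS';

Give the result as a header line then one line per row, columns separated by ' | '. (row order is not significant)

After WHERE (1 rows):
users.city | users.name | users.tag
BOS | dave | F
After SELECT (1 rows):
users.tag
F

== RESULT ==
users.tag
F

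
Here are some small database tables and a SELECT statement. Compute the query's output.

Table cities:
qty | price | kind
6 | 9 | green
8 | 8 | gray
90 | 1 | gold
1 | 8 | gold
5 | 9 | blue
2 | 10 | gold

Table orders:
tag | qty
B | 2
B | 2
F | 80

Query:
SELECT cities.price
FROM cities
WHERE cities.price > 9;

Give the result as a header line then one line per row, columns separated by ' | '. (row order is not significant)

After WHERE (1 rows):
cities.qty | cities.price | cities.kind
2 | 10 | gold
After SELECT (1 rows):
cities.price
10

== RESULT ==
cities.price
10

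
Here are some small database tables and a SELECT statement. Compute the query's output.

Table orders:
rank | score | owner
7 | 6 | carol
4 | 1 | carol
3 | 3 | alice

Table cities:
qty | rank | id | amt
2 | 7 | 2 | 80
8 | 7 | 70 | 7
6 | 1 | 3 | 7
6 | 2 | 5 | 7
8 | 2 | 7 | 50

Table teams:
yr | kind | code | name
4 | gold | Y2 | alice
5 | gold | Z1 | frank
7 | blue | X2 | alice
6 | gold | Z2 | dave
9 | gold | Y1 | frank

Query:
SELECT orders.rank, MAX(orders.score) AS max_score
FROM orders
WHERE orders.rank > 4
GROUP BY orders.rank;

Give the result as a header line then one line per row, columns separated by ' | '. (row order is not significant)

After WHERE (1 rows):
orders.rank | orders.score | orders.owner
7 | 6 | carol
After GROUP BY (1 rows):
orders.rank | max_score
7 | 6

== RESULT ==
orders.rank | max_score
7 | 6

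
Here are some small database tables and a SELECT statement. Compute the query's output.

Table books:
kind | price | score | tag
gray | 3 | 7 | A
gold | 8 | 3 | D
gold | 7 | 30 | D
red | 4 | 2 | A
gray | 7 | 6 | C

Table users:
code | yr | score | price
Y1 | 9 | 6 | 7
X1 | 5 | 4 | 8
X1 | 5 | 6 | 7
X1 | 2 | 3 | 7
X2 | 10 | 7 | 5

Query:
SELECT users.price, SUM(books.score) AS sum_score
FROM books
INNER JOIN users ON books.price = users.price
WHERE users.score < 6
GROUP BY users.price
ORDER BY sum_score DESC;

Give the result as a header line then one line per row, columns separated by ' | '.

After JOIN users (7 rows):
books.kind | books.price | books.score | books.tag | users.code | users.yr | users.score | users.price
gold | 8 | 3 | D | X1 | 5 | 4 | 8
gold | 7 | 30 | D | Y1 | 9 | 6 | 7
gold | 7 | 30 | D | X1 | 5 | 6 | 7
gold | 7 | 30 | D | X1 | 2 | 3 | 7
gray | 7 | 6 | C | Y1 | 9 | 6 | 7
gray | 7 | 6 | C | X1 | 5 | 6 | 7
gray | 7 | 6 | C | X1 | 2 | 3 | 7
After WHERE (3 rows):
books.kind | books.price | books.score | books.tag | users.code | users.yr | users.score | users.price
gold | 8 | 3 | D | X1 | 5 | 4 | 8
gold | 7 | 30 | D | X1 | 2 | 3 | 7
gray | 7 | 6 | C | X1 | 2 | 3 | 7
After GROUP BY (2 rows):
users.price | sum_score
8 | 3
7 | 36
After ORDER BY (2 rows):
users.price | sum_score
7 | 36
8 | 3

== RESULT ==
users.price | sum_score
7 | 36
8 | 3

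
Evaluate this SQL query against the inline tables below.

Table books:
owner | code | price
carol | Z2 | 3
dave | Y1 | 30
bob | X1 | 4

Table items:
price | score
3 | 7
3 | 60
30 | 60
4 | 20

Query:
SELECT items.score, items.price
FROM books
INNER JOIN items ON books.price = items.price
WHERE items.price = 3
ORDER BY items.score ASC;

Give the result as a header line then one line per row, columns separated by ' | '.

After JOIN items (4 rows):
books.owner | books.code | books.price | items.price | items.score
carol | Z2 | 3 | 3 | 7
carol | Z2 | 3 | 3 | 60
dave | Y1 | 30 | 30 | 60
bob | X1 | 4 | 4 | 20
After WHERE (2 rows):
books.owner | books.code | books.price | items.price | items.score
carol | Z2 | 3 | 3 | 7
carol | Z2 | 3 | 3 | 60
After SELECT (2 rows):
items.score | items.price
7 | 3
60 | 3
After ORDER BY (2 rows):
items.score | items.price
7 | 3
60 | 3

== RESULT ==
items.score | items.price
7 | 3
60 | 3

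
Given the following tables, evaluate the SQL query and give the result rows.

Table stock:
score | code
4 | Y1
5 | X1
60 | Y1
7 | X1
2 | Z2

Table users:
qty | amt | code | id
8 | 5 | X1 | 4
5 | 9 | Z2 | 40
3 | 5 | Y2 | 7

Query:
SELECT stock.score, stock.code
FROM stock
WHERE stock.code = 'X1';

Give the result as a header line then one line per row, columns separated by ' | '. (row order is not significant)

After WHERE (2 rows):
stock.score | stock.code
5 | X1
7 | X1
After SELECT (2 rows):
stock.score | stock.code
5 | X1
7 | X1

== RESULT ==
stock.score | stock.code
5 | X1
7 | X1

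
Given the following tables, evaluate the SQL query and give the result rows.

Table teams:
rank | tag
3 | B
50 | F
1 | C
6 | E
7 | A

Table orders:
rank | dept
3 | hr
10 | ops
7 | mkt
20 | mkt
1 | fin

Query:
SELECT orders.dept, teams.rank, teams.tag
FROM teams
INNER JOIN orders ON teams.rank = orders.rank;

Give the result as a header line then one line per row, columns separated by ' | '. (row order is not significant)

== RESULT ==
orders.dept | teams.rank | teams.tag
hr | 3 | B
fin | 1 | C
mkt | 7 | A

Derivation:
After JOIN orders (3 rows):
teams.rank | teams.tag | orders.rank | orders.dept
3 | B | 3 | hr
1 | C | 1 | fin
7 | A | 7 | mkt
After SELECT (3 rows):
orders.dept | teams.rank | teams.tag
hr | 3 | B
fin | 1 | C
mkt | 7 | A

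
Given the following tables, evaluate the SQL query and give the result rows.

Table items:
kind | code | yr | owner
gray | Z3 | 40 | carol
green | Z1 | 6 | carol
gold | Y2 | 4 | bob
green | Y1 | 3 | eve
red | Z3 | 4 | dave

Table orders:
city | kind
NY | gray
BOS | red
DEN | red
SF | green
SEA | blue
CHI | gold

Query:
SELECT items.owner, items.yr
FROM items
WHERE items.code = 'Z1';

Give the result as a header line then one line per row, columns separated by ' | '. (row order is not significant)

== RESULT ==
items.owner | items.yr
carol | 6

Derivation:
After WHERE (1 rows):
items.kind | items.code | items.yr | items.owner
green | Z1 | 6 | carol
After SELECT (1 rows):
items.owner | items.yr
carol | 6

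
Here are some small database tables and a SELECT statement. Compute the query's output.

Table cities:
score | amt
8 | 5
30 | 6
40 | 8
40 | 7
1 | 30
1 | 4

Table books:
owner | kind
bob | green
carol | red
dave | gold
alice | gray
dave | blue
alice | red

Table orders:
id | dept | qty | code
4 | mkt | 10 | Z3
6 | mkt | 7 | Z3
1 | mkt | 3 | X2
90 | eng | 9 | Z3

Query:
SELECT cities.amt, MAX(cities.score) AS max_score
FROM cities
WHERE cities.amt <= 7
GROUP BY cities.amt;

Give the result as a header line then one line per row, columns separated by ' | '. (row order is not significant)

After WHERE (4 rows):
cities.score | cities.amt
8 | 5
30 | 6
40 | 7
1 | 4
After GROUP BY (4 rows):
cities.amt | max_score
5 | 8
6 | 30
7 | 40
4 | 1

== RESULT ==
cities.amt | max_score
5 | 8
6 | 30
7 | 40
4 | 1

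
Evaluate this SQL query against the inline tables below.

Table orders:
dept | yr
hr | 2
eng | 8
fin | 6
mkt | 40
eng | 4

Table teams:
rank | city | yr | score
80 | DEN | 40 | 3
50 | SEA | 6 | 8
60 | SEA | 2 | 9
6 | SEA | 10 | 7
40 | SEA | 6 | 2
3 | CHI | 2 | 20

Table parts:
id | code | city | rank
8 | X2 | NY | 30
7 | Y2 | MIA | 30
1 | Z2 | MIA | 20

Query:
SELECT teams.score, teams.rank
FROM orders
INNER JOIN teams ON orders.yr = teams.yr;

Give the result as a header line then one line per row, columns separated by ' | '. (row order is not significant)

After JOIN teams (5 rows):
orders.dept | orders.yr | teams.rank | teams.city | teams.yr | teams.score
hr | 2 | 60 | SEA | 2 | 9
hr | 2 | 3 | CHI | 2 | 20
fin | 6 | 50 | SEA | 6 | 8
fin | 6 | 40 | SEA | 6 | 2
mkt | 40 | 80 | DEN | 40 | 3
After SELECT (5 rows):
teams.score | teams.rank
9 | 60
20 | 3
8 | 50
2 | 40
3 | 80

== RESULT ==
teams.score | teams.rank
9 | 60
20 | 3
8 | 50
2 | 40
3 | 80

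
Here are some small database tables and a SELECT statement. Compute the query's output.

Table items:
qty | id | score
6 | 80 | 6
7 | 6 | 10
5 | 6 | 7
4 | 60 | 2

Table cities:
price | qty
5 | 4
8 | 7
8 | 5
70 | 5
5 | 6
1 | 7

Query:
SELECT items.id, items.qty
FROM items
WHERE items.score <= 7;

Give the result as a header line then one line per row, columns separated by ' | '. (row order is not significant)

== RESULT ==
items.id | items.qty
80 | 6
6 | 5
60 | 4

Derivation:
After WHERE (3 rows):
items.qty | items.id | items.score
6 | 80 | 6
5 | 6 | 7
4 | 60 | 2
After SELECT (3 rows):
items.id | items.qty
80 | 6
6 | 5
60 | 4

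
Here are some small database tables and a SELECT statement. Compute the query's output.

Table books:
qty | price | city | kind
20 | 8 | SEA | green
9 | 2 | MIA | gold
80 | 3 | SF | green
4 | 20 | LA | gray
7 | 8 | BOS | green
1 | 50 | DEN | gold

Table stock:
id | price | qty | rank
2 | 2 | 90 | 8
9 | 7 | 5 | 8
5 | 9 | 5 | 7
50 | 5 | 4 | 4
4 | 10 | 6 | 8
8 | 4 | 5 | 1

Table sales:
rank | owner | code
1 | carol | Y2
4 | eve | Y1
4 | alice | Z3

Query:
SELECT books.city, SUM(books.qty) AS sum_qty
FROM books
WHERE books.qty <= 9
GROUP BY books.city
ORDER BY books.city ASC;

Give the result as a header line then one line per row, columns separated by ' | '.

== RESULT ==
books.city | sum_qty
BOS | 7
DEN | 1
LA | 4
MIA | 9

Derivation:
After WHERE (4 rows):
books.qty | books.price | books.city | books.kind
9 | 2 | MIA | gold
4 | 20 | LA | gray
7 | 8 | BOS | green
1 | 50 | DEN | gold
After GROUP BY (4 rows):
books.city | sum_qty
MIA | 9
LA | 4
BOS | 7
DEN | 1
After ORDER BY (4 rows):
books.city | sum_qty
BOS | 7
DEN | 1
LA | 4
MIA | 9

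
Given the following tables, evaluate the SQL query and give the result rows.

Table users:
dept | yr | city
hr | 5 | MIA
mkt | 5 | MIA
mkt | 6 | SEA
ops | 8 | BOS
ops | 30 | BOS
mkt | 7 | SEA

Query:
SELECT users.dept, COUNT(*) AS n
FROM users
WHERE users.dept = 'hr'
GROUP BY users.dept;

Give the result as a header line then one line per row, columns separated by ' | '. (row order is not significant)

After WHERE (1 rows):
users.dept | users.yr | users.city
hr | 5 | MIA
After GROUP BY (1 rows):
users.dept | n
hr | 1

== RESULT ==
users.dept | n
hr | 1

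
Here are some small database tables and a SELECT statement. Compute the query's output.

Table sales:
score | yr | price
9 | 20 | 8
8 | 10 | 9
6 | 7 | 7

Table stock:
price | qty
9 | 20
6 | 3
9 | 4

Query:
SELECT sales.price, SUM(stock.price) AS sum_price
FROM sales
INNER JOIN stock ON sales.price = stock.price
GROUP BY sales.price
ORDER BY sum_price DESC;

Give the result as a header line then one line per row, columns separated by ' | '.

== RESULT ==
sales.price | sum_price
9 | 18

Derivation:
After JOIN stock (2 rows):
sales.score | sales.yr | sales.price | stock.price | stock.qty
8 | 10 | 9 | 9 | 20
8 | 10 | 9 | 9 | 4
After GROUP BY (1 rows):
sales.price | sum_price
9 | 18
After ORDER BY (1 rows):
sales.price | sum_price
9 | 18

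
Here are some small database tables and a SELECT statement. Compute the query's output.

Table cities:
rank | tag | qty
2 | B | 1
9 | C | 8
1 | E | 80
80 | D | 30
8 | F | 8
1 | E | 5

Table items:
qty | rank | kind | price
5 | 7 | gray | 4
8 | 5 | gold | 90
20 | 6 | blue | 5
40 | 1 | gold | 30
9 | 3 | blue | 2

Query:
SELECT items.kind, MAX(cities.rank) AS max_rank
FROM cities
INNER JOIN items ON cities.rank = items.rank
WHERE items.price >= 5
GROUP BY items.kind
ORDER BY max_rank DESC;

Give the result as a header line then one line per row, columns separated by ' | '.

After JOIN items (2 rows):
cities.rank | cities.tag | cities.qty | items.qty | items.rank | items.kind | items.price
1 | E | 80 | 40 | 1 | gold | 30
1 | E | 5 | 40 | 1 | gold | 30
After WHERE (2 rows):
cities.rank | cities.tag | cities.qty | items.qty | items.rank | items.kind | items.price
1 | E | 80 | 40 | 1 | gold | 30
1 | E | 5 | 40 | 1 | gold | 30
After GROUP BY (1 rows):
items.kind | max_rank
gold | 1
After ORDER BY (1 rows):
items.kind | max_rank
gold | 1

== RESULT ==
items.kind | max_rank
gold | 1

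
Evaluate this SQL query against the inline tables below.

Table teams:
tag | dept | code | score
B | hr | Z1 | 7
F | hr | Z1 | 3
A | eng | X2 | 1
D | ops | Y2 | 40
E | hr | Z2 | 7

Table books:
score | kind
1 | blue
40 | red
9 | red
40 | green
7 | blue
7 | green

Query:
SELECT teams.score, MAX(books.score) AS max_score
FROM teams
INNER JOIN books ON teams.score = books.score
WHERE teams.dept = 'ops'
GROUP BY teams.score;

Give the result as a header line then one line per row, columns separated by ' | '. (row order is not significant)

== RESULT ==
teams.score | max_score
40 | 40

Derivation:
After JOIN books (7 rows):
teams.tag | teams.dept | teams.code | teams.score | books.score | books.kind
B | hr | Z1 | 7 | 7 | blue
B | hr | Z1 | 7 | 7 | green
A | eng | X2 | 1 | 1 | blue
D | ops | Y2 | 40 | 40 | red
D | ops | Y2 | 40 | 40 | green
E | hr | Z2 | 7 | 7 | blue
E | hr | Z2 | 7 | 7 | green
After WHERE (2 rows):
teams.tag | teams.dept | teams.code | teams.score | books.score | books.kind
D | ops | Y2 | 40 | 40 | red
D | ops | Y2 | 40 | 40 | green
After GROUP BY (1 rows):
teams.score | max_score
40 | 40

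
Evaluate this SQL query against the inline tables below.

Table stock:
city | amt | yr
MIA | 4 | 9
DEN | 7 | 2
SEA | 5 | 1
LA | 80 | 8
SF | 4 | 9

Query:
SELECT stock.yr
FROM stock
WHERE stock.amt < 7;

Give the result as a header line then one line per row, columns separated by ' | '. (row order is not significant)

== RESULT ==
stock.yr
9
1
9

Derivation:
After WHERE (3 rows):
stock.city | stock.amt | stock.yr
MIA | 4 | 9
SEA | 5 | 1
SF | 4 | 9
After SELECT (3 rows):
stock.yr
9
1
9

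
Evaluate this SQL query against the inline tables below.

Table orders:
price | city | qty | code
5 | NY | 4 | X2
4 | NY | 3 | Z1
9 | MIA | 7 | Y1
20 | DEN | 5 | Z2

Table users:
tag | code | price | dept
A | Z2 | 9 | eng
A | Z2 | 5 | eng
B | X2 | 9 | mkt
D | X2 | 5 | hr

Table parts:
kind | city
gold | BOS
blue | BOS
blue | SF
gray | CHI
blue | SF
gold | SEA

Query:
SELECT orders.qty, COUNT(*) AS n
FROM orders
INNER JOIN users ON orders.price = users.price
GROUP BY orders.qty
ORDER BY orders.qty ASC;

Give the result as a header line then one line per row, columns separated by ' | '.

== RESULT ==
orders.qty | n
4 | 2
7 | 2

Derivation:
After JOIN users (4 rows):
orders.price | orders.city | orders.qty | orders.code | users.tag | users.code | users.price | users.dept
5 | NY | 4 | X2 | A | Z2 | 5 | eng
5 | NY | 4 | X2 | D | X2 | 5 | hr
9 | MIA | 7 | Y1 | A | Z2 | 9 | eng
9 | MIA | 7 | Y1 | B | X2 | 9 | mkt
After GROUP BY (2 rows):
orders.qty | n
4 | 2
7 | 2
After ORDER BY (2 rows):
orders.qty | n
4 | 2
7 | 2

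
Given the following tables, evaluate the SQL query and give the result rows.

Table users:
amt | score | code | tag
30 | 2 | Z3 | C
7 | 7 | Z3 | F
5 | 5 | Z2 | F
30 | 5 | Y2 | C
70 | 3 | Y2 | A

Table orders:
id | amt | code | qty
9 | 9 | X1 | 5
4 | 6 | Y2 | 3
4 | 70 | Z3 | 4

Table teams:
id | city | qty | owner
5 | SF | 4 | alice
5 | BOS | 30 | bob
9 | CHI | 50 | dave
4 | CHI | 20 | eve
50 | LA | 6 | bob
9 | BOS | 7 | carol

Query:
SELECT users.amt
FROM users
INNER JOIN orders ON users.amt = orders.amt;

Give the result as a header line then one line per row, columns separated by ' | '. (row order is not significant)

== RESULT ==
users.amt
70

Derivation:
After JOIN orders (1 rows):
users.amt | users.score | users.code | users.tag | orders.id | orders.amt | orders.code | orders.qty
70 | 3 | Y2 | A | 4 | 70 | Z3 | 4
After SELECT (1 rows):
users.amt
70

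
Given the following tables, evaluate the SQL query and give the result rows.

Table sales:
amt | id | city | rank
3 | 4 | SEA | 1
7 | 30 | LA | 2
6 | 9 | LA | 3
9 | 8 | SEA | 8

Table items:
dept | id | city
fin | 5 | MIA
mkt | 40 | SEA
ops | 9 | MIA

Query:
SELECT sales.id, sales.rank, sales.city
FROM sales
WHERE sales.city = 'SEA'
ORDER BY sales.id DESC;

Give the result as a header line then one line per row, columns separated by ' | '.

== RESULT ==
sales.id | sales.rank | sales.city
8 | 8 | SEA
4 | 1 | SEA

Derivation:
After WHERE (2 rows):
sales.amt | sales.id | sales.city | sales.rank
3 | 4 | SEA | 1
9 | 8 | SEA | 8
After SELECT (2 rows):
sales.id | sales.rank | sales.city
4 | 1 | SEA
8 | 8 | SEA
After ORDER BY (2 rows):
sales.id | sales.rank | sales.city
8 | 8 | SEA
4 | 1 | SEA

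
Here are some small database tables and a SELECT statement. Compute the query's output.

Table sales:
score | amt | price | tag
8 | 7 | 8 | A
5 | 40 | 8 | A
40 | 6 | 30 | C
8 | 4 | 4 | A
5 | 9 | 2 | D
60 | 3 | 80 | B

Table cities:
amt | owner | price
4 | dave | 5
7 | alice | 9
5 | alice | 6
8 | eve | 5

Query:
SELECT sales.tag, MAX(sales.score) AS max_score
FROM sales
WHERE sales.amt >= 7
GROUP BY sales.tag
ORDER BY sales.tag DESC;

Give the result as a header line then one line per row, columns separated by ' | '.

== RESULT ==
sales.tag | max_score
D | 5
A | 8

Derivation:
After WHERE (3 rows):
sales.score | sales.amt | sales.price | sales.tag
8 | 7 | 8 | A
5 | 40 | 8 | A
5 | 9 | 2 | D
After GROUP BY (2 rows):
sales.tag | max_score
A | 8
D | 5
After ORDER BY (2 rows):
sales.tag | max_score
D | 5
A | 8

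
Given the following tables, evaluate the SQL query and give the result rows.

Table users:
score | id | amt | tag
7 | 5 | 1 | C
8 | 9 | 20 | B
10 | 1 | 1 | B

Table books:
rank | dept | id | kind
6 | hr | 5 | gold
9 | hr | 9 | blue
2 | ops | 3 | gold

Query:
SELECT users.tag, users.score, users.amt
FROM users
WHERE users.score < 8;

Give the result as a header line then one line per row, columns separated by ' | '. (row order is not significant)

== RESULT ==
users.tag | users.score | users.amt
C | 7 | 1

Derivation:
After WHERE (1 rows):
users.score | users.id | users.amt | users.tag
7 | 5 | 1 | C
After SELECT (1 rows):
users.tag | users.score | users.amt
C | 7 | 1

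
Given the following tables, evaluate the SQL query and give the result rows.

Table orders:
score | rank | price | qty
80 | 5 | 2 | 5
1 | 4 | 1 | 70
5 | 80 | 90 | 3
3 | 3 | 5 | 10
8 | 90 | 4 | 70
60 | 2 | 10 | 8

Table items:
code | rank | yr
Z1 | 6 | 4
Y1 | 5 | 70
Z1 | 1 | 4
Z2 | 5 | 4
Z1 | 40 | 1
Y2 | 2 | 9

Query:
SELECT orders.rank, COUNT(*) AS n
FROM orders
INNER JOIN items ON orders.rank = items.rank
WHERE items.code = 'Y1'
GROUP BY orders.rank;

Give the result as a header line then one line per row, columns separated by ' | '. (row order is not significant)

After JOIN items (3 rows):
orders.score | orders.rank | orders.price | orders.qty | items.code | items.rank | items.yr
80 | 5 | 2 | 5 | Y1 | 5 | 70
80 | 5 | 2 | 5 | Z2 | 5 | 4
60 | 2 | 10 | 8 | Y2 | 2 | 9
After WHERE (1 rows):
orders.score | orders.rank | orders.price | orders.qty | items.code | items.rank | items.yr
80 | 5 | 2 | 5 | Y1 | 5 | 70
After GROUP BY (1 rows):
orders.rank | n
5 | 1

== RESULT ==
orders.rank | n
5 | 1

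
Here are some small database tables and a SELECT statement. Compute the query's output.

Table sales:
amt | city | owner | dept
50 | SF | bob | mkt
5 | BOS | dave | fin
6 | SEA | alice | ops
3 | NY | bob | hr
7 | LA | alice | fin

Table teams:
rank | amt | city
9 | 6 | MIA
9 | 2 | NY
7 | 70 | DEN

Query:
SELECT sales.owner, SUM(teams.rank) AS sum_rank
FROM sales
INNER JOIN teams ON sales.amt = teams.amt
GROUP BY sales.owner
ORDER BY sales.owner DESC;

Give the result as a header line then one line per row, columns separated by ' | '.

After JOIN teams (1 rows):
sales.amt | sales.city | sales.owner | sales.dept | teams.rank | teams.amt | teams.city
6 | SEA | alice | ops | 9 | 6 | MIA
After GROUP BY (1 rows):
sales.owner | sum_rank
alice | 9
After ORDER BY (1 rows):
sales.owner | sum_rank
alice | 9

== RESULT ==
sales.owner | sum_rank
alice | 9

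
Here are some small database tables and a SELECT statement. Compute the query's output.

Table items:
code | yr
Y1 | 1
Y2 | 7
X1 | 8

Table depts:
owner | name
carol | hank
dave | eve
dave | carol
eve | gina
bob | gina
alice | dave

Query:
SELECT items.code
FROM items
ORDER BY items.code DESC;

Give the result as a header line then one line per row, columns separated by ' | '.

== RESULT ==
items.code
Y2
Y1
X1

Derivation:
After SELECT (3 rows):
items.code
Y1
Y2
X1
After ORDER BY (3 rows):
items.code
Y2
Y1
X1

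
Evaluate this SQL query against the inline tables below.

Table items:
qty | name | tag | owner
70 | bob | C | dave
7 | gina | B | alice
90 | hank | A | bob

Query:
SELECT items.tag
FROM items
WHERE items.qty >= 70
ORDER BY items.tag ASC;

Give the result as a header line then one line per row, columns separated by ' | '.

After WHERE (2 rows):
items.qty | items.name | items.tag | items.owner
70 | bob | C | dave
90 | hank | A | bob
After SELECT (2 rows):
items.tag
C
A
After ORDER BY (2 rows):
items.tag
A
C

== RESULT ==
items.tag
A
C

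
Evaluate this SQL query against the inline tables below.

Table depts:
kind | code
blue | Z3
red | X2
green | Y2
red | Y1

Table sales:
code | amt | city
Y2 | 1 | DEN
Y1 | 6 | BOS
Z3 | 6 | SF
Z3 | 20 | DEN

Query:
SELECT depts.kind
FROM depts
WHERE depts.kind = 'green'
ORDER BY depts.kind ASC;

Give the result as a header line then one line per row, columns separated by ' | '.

After WHERE (1 rows):
depts.kind | depts.code
green | Y2
After SELECT (1 rows):
depts.kind
green
After ORDER BY (1 rows):
depts.kind
green

== RESULT ==
depts.kind
green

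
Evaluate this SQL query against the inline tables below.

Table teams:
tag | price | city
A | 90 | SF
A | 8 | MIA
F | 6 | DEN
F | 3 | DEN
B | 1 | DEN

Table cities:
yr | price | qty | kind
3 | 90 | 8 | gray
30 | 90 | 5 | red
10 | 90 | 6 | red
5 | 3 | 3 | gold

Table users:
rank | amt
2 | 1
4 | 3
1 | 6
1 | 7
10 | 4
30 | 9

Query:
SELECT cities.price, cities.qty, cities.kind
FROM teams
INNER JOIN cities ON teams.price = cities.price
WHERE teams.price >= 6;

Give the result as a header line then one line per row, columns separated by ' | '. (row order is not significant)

== RESULT ==
cities.price | cities.qty | cities.kind
90 | 8 | gray
90 | 5 | red
90 | 6 | red

Derivation:
After JOIN cities (4 rows):
teams.tag | teams.price | teams.city | cities.yr | cities.price | cities.qty | cities.kind
A | 90 | SF | 3 | 90 | 8 | gray
A | 90 | SF | 30 | 90 | 5 | red
A | 90 | SF | 10 | 90 | 6 | red
F | 3 | DEN | 5 | 3 | 3 | gold
After WHERE (3 rows):
teams.tag | teams.price | teams.city | cities.yr | cities.price | cities.qty | cities.kind
A | 90 | SF | 3 | 90 | 8 | gray
A | 90 | SF | 30 | 90 | 5 | red
A | 90 | SF | 10 | 90 | 6 | red
After SELECT (3 rows):
cities.price | cities.qty | cities.kind
90 | 8 | gray
90 | 5 | red
90 | 6 | red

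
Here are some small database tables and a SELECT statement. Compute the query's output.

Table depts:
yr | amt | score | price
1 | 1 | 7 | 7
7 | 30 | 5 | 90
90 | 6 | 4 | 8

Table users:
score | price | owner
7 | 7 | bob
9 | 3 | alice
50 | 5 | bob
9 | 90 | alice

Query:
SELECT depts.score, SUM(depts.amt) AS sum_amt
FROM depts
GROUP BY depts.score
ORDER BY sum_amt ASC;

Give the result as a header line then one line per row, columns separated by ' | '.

After GROUP BY (3 rows):
depts.score | sum_amt
7 | 1
5 | 30
4 | 6
After ORDER BY (3 rows):
depts.score | sum_amt
7 | 1
4 | 6
5 | 30

== RESULT ==
depts.score | sum_amt
7 | 1
4 | 6
5 | 30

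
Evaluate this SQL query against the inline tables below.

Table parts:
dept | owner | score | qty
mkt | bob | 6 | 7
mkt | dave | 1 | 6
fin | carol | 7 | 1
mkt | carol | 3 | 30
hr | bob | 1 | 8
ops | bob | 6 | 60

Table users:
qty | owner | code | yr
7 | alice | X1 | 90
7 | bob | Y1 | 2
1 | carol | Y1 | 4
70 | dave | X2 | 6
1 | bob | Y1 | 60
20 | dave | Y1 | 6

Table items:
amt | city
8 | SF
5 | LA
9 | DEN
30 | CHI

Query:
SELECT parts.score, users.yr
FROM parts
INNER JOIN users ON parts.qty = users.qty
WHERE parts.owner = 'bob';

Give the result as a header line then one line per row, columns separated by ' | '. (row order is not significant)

After JOIN users (4 rows):
parts.dept | parts.owner | parts.score | parts.qty | users.qty | users.owner | users.code | users.yr
mkt | bob | 6 | 7 | 7 | alice | X1 | 90
mkt | bob | 6 | 7 | 7 | bob | Y1 | 2
fin | carol | 7 | 1 | 1 | carol | Y1 | 4
fin | carol | 7 | 1 | 1 | bob | Y1 | 60
After WHERE (2 rows):
parts.dept | parts.owner | parts.score | parts.qty | users.qty | users.owner | users.code | users.yr
mkt | bob | 6 | 7 | 7 | alice | X1 | 90
mkt | bob | 6 | 7 | 7 | bob | Y1 | 2
After SELECT (2 rows):
parts.score | users.yr
6 | 90
6 | 2

== RESULT ==
parts.score | users.yr
6 | 90
6 | 2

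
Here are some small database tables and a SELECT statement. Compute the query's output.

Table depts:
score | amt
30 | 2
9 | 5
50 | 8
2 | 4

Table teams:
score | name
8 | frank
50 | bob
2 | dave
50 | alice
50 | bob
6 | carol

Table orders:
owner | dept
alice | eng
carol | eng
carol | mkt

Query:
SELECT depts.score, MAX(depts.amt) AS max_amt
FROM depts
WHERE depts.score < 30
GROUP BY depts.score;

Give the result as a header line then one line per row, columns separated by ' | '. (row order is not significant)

== RESULT ==
depts.score | max_amt
9 | 5
2 | 4

Derivation:
After WHERE (2 rows):
depts.score | depts.amt
9 | 5
2 | 4
After GROUP BY (2 rows):
depts.score | max_amt
9 | 5
2 | 4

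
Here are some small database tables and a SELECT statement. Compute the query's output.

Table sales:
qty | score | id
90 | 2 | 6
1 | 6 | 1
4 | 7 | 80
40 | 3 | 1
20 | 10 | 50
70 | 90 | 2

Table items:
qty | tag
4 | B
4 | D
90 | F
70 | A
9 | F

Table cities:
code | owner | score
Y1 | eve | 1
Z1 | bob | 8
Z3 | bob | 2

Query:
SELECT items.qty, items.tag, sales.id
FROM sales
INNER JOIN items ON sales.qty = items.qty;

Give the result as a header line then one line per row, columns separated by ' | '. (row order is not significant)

== RESULT ==
items.qty | items.tag | sales.id
90 | F | 6
4 | B | 80
4 | D | 80
70 | A | 2

Derivation:
After JOIN items (4 rows):
sales.qty | sales.score | sales.id | items.qty | items.tag
90 | 2 | 6 | 90 | F
4 | 7 | 80 | 4 | B
4 | 7 | 80 | 4 | D
70 | 90 | 2 | 70 | A
After SELECT (4 rows):
items.qty | items.tag | sales.id
90 | F | 6
4 | B | 80
4 | D | 80
70 | A | 2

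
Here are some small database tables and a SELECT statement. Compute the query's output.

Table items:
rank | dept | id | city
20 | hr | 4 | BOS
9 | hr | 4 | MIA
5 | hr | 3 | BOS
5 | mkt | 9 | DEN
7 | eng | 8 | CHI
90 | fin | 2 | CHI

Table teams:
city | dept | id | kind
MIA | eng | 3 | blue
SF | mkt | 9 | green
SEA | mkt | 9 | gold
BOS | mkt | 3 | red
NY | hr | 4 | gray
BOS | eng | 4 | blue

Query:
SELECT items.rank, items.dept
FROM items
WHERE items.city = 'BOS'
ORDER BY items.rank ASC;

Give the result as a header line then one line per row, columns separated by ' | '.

== RESULT ==
items.rank | items.dept
5 | hr
20 | hr

Derivation:
After WHERE (2 rows):
items.rank | items.dept | items.id | items.city
20 | hr | 4 | BOS
5 | hr | 3 | BOS
After SELECT (2 rows):
items.rank | items.dept
20 | hr
5 | hr
After ORDER BY (2 rows):
items.rank | items.dept
5 | hr
20 | hr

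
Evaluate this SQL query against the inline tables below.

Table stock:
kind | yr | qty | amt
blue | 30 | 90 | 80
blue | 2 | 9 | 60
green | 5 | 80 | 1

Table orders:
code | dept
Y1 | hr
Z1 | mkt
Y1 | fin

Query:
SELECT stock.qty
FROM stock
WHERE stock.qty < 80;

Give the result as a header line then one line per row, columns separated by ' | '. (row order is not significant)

After WHERE (1 rows):
stock.kind | stock.yr | stock.qty | stock.amt
blue | 2 | 9 | 60
After SELECT (1 rows):
stock.qty
9

== RESULT ==
stock.qty
9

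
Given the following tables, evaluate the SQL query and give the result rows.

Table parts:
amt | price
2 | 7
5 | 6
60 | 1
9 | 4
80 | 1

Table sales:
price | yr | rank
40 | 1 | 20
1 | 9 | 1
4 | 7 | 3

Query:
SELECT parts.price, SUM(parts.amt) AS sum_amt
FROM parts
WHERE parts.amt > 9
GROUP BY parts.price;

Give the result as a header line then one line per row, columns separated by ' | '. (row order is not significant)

== RESULT ==
parts.price | sum_amt
1 | 140

Derivation:
After WHERE (2 rows):
parts.amt | parts.price
60 | 1
80 | 1
After GROUP BY (1 rows):
parts.price | sum_amt
1 | 140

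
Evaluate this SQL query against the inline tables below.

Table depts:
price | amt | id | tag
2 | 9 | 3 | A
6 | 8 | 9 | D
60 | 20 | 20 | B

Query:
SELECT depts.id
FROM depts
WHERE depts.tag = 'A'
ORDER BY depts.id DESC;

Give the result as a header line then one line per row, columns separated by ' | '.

After WHERE (1 rows):
depts.price | depts.amt | depts.id | depts.tag
2 | 9 | 3 | A
After SELECT (1 rows):
depts.id
3
After ORDER BY (1 rows):
depts.id
3

== RESULT ==
depts.id
3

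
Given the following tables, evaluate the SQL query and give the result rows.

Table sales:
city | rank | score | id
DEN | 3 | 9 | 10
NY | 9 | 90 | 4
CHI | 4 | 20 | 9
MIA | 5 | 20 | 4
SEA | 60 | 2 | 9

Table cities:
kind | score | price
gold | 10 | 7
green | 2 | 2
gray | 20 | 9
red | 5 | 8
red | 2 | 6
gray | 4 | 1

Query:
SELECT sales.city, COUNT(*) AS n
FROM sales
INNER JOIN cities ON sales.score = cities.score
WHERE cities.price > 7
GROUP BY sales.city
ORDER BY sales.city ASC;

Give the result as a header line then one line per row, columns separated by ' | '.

== RESULT ==
sales.city | n
CHI | 1
MIA | 1

Derivation:
After JOIN cities (4 rows):
sales.city | sales.rank | sales.score | sales.id | cities.kind | cities.score | cities.price
CHI | 4 | 20 | 9 | gray | 20 | 9
MIA | 5 | 20 | 4 | gray | 20 | 9
SEA | 60 | 2 | 9 | green | 2 | 2
SEA | 60 | 2 | 9 | red | 2 | 6
After WHERE (2 rows):
sales.city | sales.rank | sales.score | sales.id | cities.kind | cities.score | cities.price
CHI | 4 | 20 | 9 | gray | 20 | 9
MIA | 5 | 20 | 4 | gray | 20 | 9
After GROUP BY (2 rows):
sales.city | n
CHI | 1
MIA | 1
After ORDER BY (2 rows):
sales.city | n
CHI | 1
MIA | 1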